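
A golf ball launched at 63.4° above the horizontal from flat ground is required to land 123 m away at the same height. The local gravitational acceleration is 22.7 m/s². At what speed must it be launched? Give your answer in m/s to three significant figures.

59.1 m/s

From R = (v₀² / g) sin 2θ: v₀ = √(gR / sin 2θ).
v₀ = √(22.7 × 123 / sin 126.8°) = √(2792 / 0.8007) = √3486.9 = 59.05 m/s.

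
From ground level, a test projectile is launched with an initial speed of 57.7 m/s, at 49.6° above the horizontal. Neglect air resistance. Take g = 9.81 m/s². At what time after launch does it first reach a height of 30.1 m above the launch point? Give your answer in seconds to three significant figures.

Resolve: vₓ = 57.70 cos 49.6° = 37.40 m/s and v_y0 = 57.70 sin 49.6° = 43.94 m/s.
Require v_y0 t − ½ g t² = 30.1, i.e. 4.905 t² − 43.94 t + 30.1 = 0.
Quadratic formula: t = (43.94 ± √1340.2) / 9.81 = (43.94 ± 36.61) / 9.81 → t = 0.7474 s or 8.211 s.
The first (ascending) time is 0.7474 s.

0.747 s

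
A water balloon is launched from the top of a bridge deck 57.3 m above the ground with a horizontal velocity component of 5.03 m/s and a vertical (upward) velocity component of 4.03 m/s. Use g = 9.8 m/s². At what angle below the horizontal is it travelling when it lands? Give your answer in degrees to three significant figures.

81.5°

The projectile lands when y = 57.3 + (4.030) t − ½·9.80·t² = 0. Positive root: t = (4.030 + √(4.030² + 2·9.80·57.3)) / 9.80 = (4.030 + 33.75) / 9.80 = 3.855 s.
At impact: v_y = v_y0 − g t = −33.75 m/s; vₓ = 5.030 m/s.
Angle below horizontal: arctan(|v_y|/vₓ) = arctan(33.75/5.030) = 81.52°.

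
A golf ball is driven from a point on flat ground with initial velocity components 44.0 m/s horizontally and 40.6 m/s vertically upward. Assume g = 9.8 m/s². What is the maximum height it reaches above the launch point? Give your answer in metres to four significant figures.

Maximum height: H = v_y0² / (2g) = 40.60² / (2 × 9.80) = 84.10 m.

84.10 m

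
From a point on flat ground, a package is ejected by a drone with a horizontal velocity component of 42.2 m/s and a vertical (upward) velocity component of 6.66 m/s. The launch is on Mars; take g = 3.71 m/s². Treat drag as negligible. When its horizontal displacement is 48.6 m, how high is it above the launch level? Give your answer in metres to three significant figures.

At x = 48.6 m, t = x/vₓ = 48.6/42.20 = 1.152 s.
Height: y = v_y0 t − ½ g t² = 6.660 × 1.152 − 1.855 × 1.152² = 7.670 − 2.460 = 5.210 m.

5.21 m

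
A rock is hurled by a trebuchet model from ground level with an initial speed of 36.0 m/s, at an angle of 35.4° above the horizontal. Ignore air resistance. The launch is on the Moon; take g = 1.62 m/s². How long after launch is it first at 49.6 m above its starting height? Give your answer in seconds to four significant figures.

Components: vₓ = 36.00 cos 35.4° = 29.34 m/s, v_y0 = 36.00 sin 35.4° = 20.85 m/s.
Height y(t) = 20.85 t − 0.8100 t² = 49.6 gives 0.8100 t² − 20.85 t + 49.6 = 0.
t = [20.85 ± √(20.85² − 2·1.62·49.6)] / 1.62 = (20.85 ± 16.56) / 1.62, so t = 2.651 s or t = 23.09 s.
The first (ascending) time is 2.651 s.

2.651 s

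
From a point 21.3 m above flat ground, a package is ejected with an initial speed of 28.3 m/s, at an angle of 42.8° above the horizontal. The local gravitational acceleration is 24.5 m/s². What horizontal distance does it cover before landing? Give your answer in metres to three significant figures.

Resolve: vₓ = 28.30 cos 42.8° = 20.76 m/s and v_y0 = 28.30 sin 42.8° = 19.23 m/s.
The projectile lands when y = 21.3 + (19.23) t − ½·24.5·t² = 0. Positive root: t = (19.23 + √(19.23² + 2·24.5·21.3)) / 24.5 = (19.23 + 37.60) / 24.5 = 2.319 s.
Horizontal distance: R = vₓ t = 20.76 × 2.319 = 48.16 m.

48.2 m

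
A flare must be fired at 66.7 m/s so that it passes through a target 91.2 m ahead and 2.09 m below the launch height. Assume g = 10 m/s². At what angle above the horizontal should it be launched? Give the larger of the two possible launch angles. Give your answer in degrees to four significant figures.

84.10°

Trajectory: y = x tanθ − g x² (1 + tan²θ)/(2v₀²). With x = 91.2, y = −2.09, v₀ = 66.7, g = 10.0:
9.348 tan²θ − 91.2 tanθ + (7.258) = 0.
tanθ = [91.2 ± √(91.2² − 4 × 9.348 × (7.258))] / (2 × 9.348) = (91.2 ± 89.70) / 18.70, giving tanθ = 0.08024 or 9.676.
θ = 4.588° or 84.10°; the larger is 84.10°.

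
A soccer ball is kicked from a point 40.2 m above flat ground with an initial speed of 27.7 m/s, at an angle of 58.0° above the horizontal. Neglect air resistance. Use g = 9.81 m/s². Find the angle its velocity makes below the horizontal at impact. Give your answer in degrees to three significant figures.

Horizontal component vₓ = 27.70 cos 58.0° = 14.68 m/s; vertical v_y0 = 27.70 sin 58.0° = 23.49 m/s.
The projectile lands when y = 40.2 + (23.49) t − ½·9.81·t² = 0. Positive root: t = (23.49 + √(23.49² + 2·9.81·40.2)) / 9.81 = (23.49 + 36.61) / 9.81 = 6.127 s.
At impact: v_y = v_y0 − g t = −36.61 m/s; vₓ = 14.68 m/s.
Angle below horizontal: arctan(|v_y|/vₓ) = arctan(36.61/14.68) = 68.15°.

68.2°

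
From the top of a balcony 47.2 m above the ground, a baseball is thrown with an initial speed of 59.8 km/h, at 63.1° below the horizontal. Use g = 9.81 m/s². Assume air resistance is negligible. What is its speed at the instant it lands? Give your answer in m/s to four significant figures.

Convert: 59.8 km/h = 59.8/3.6 = 16.61 m/s.
vₓ = 16.61 cos 63.1° = 7.515 m/s; v_y0 = −14.81 m/s (downward).
With up positive and y = 0 at the ground: y(t) = 47.2 + (−14.81) t − 4.905 t². Setting y = 0 and taking the positive root: t = [−14.81 + √(14.81² + 2·9.81·47.2)] / 9.81 = (−14.81 + 33.85) / 9.81 = 1.940 s.
Vertical velocity at impact: v_y = v_y0 − g t = −14.81 − 9.81 × 1.940 = −33.85 m/s.
Speed: |v| = √(vₓ² + v_y²) = √(7.515² + 33.85²) = 34.67 m/s.

34.67 m/s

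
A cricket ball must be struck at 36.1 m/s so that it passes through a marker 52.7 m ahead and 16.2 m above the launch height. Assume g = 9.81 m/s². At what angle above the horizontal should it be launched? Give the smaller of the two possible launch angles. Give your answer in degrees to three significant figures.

29.7°

Trajectory: y = x tanθ − g x² (1 + tan²θ)/(2v₀²). With x = 52.7, y = 16.2, v₀ = 36.1, g = 9.81:
10.45 tan²θ − 52.7 tanθ + (26.65) = 0.
tanθ = [52.7 ± √(52.7² − 4 × 10.45 × (26.65))] / (2 × 10.45) = (52.7 ± 40.78) / 20.91, giving tanθ = 0.5703 or 4.471.
θ = 29.69° or 77.39°; the smaller is 29.69°.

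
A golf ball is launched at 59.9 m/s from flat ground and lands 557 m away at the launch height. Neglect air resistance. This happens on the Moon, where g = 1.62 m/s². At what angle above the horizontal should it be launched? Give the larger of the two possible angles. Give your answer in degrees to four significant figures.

82.72°

Level-ground range R = v₀² sin(2θ)/g ⇒ sin(2θ) = gR/v₀² = 1.62 × 557 / 59.9² = 0.2515.
2θ = 14.57° or 180° − 14.57° = 165.4°, so θ = 7.283° or 82.72°.
The larger angle is 82.72°.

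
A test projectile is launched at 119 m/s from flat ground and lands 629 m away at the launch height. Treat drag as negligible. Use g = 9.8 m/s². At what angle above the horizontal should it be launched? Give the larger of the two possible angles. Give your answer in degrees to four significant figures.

77.10°

R = v₀² sin 2θ / g gives sin 2θ = gR/v₀² = 9.80·629/119² = 0.4353.
2θ = 25.80° or 180° − 25.80° = 154.2°, so θ = 12.90° or 77.10°.
The larger angle is 77.10°.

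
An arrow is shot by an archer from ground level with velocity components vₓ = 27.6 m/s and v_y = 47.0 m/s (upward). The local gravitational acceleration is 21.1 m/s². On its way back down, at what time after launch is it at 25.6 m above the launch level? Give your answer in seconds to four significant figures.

Require v_y0 t − ½ g t² = 25.6, i.e. 10.55 t² − 47.00 t + 25.6 = 0.
t = [47.00 ± √(47.00² − 2·21.1·25.6)] / 21.1 = (47.00 ± 33.60) / 21.1, so t = 0.6353 s or t = 3.820 s.
The descending-branch root is 3.820 s.

3.820 s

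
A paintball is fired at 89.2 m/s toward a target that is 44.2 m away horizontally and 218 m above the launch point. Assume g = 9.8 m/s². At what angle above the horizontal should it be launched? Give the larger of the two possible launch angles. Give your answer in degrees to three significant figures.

88.1°

Trajectory: y = x tanθ − g x² (1 + tan²θ)/(2v₀²). With x = 44.2, y = 218, v₀ = 89.2, g = 9.80:
1.203 tan²θ − 44.2 tanθ + (219.2) = 0.
tanθ = [44.2 ± √(44.2² − 4 × 1.203 × (219.2))] / (2 × 1.203) = (44.2 ± 29.98) / 2.406, giving tanθ = 5.910 or 30.83.
θ = 80.40° or 88.14°; the larger is 88.14°.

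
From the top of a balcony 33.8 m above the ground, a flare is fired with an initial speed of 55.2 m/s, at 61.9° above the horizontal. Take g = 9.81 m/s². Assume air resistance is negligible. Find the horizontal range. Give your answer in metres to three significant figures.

275 m

Horizontal component vₓ = 55.20 cos 61.9° = 26.00 m/s; vertical v_y0 = 55.20 sin 61.9° = 48.69 m/s.
The projectile lands when y = 33.8 + (48.69) t − ½·9.81·t² = 0. Positive root: t = (48.69 + √(48.69² + 2·9.81·33.8)) / 9.81 = (48.69 + 55.08) / 9.81 = 10.58 s.
Horizontal distance: R = vₓ t = 26.00 × 10.58 = 275.0 m.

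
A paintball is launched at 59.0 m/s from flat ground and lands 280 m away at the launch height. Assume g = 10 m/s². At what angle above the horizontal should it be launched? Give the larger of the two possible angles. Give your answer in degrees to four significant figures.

Level-ground range R = v₀² sin(2θ)/g ⇒ sin(2θ) = gR/v₀² = 10.0 × 280 / 59.0² = 0.8044.
2θ = 53.55° or 180° − 53.55° = 126.5°, so θ = 26.77° or 63.23°.
The larger angle is 63.23°.

63.23°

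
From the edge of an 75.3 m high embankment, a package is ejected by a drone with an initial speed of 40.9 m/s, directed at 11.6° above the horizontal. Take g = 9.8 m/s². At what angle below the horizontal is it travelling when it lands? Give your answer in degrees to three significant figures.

Horizontal component vₓ = 40.90 cos 11.6° = 40.06 m/s; vertical v_y0 = 40.90 sin 11.6° = 8.224 m/s.
The projectile lands when y = 75.3 + (8.224) t − ½·9.80·t² = 0. Positive root: t = (8.224 + √(8.224² + 2·9.80·75.3)) / 9.80 = (8.224 + 39.29) / 9.80 = 4.848 s.
At impact: v_y = v_y0 − g t = −39.29 m/s; vₓ = 40.06 m/s.
Angle below horizontal: arctan(|v_y|/vₓ) = arctan(39.29/40.06) = 44.44°.

44.4°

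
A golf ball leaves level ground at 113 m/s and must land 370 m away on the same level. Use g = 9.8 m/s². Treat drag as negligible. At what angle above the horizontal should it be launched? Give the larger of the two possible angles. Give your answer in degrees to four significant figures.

Level-ground range R = v₀² sin(2θ)/g ⇒ sin(2θ) = gR/v₀² = 9.80 × 370 / 113² = 0.2840.
2θ = 16.50° or 180° − 16.50° = 163.5°, so θ = 8.249° or 81.75°.
The larger angle is 81.75°.

81.75°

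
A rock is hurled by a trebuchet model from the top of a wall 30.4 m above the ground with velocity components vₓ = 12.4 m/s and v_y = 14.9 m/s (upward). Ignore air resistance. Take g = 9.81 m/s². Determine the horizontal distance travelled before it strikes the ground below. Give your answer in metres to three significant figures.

Vertical motion (up positive, ground at y = 0): 4.905 t² − (14.90) t − 30.4 = 0, so t = (14.90 + √(14.90² + 2·9.81·30.4)) / 9.81 = (14.90 + 28.61) / 9.81 = 4.435 s.
Horizontal distance: R = vₓ t = 12.40 × 4.435 = 55.00 m.

55.0 m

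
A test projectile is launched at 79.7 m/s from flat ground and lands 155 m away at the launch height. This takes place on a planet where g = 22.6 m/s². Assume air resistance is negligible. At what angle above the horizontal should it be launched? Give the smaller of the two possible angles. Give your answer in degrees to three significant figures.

R = v₀² sin 2θ / g gives sin 2θ = gR/v₀² = 22.6·155/79.7² = 0.5515.
2θ = 33.47° or 180° − 33.47° = 146.5°, so θ = 16.73° or 73.27°.
The smaller angle is 16.73°.

16.7°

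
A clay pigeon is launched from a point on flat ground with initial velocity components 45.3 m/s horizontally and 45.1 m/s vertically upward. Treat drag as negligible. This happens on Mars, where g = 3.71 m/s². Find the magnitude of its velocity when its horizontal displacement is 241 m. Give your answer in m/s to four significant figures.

At x = 241 m, t = x/vₓ = 241/45.30 = 5.320 s.
Vertical velocity there: v_y = v_y0 − g t = 45.10 − 3.71 × 5.320 = 25.36 m/s.
Speed: √(vₓ² + v_y²) = √(45.30² + 25.36²) = 51.92 m/s.

51.92 m/s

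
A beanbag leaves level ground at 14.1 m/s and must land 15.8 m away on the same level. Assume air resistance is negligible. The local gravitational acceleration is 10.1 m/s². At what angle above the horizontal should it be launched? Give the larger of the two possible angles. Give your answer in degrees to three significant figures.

Level-ground range R = v₀² sin(2θ)/g ⇒ sin(2θ) = gR/v₀² = 10.1 × 15.8 / 14.1² = 0.8027.
2θ = 53.39° or 180° − 53.39° = 126.6°, so θ = 26.69° or 63.31°.
The larger angle is 63.31°.

63.3°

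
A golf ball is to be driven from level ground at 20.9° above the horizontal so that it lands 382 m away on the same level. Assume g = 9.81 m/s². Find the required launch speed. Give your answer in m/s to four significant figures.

On level ground R = v₀² sin 2θ / g ⇒ v₀ = √(gR / sin 2θ).
v₀ = √(9.81 × 382 / sin 41.80°) = √(3747 / 0.6665) = √5622.3 = 74.98 m/s.

74.98 m/s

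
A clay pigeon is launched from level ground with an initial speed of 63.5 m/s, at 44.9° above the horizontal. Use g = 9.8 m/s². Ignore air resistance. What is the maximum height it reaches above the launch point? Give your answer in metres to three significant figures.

103 m

Components: vₓ = 63.50 cos 44.9° = 44.98 m/s, v_y0 = 63.50 sin 44.9° = 44.82 m/s.
Maximum height: H = v_y0² / (2g) = 44.82² / (2 × 9.80) = 102.5 m.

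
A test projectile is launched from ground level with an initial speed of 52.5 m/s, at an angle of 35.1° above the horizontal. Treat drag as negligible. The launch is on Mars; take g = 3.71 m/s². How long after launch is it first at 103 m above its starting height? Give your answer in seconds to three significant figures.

4.87 s

Resolve: vₓ = 52.50 cos 35.1° = 42.95 m/s and v_y0 = 52.50 sin 35.1° = 30.19 m/s.
Require v_y0 t − ½ g t² = 103, i.e. 1.855 t² − 30.19 t + 103 = 0.
Quadratic formula: t = (30.19 ± √147.04) / 3.71 = (30.19 ± 12.13) / 3.71 → t = 4.868 s or 11.41 s.
The first (ascending) time is 4.868 s.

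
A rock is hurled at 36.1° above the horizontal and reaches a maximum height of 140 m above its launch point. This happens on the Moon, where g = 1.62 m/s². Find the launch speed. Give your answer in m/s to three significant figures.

36.1 m/s

At the peak v_y = 0, so v_y0 = √(2gH) = √(2 × 1.62 × 140) = 21.30 m/s.
v_y0 = v₀ sin θ ⇒ v₀ = 21.30 / sin 36.1° = 36.15 m/s.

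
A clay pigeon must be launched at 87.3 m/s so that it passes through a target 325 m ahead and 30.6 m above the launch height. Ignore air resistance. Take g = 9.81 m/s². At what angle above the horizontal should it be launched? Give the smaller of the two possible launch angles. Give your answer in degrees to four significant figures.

18.03°

Trajectory: y = x tanθ − g x² (1 + tan²θ)/(2v₀²). With x = 325, y = 30.6, v₀ = 87.3, g = 9.81:
67.98 tan²θ − 325 tanθ + (98.58) = 0.
tanθ = [325 ± √(325² − 4 × 67.98 × (98.58))] / (2 × 67.98) = (325 ± 280.7) / 136.0, giving tanθ = 0.3255 or 4.455.
θ = 18.03° or 77.35°; the smaller is 18.03°.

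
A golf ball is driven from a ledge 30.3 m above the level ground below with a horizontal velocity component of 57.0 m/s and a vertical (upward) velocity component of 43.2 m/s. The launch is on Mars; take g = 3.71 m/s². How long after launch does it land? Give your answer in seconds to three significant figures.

24.0 s

Vertical motion (up positive, ground at y = 0): 1.855 t² − (43.20) t − 30.3 = 0, so t = (43.20 + √(43.20² + 2·3.71·30.3)) / 3.71 = (43.20 + 45.73) / 3.71 = 23.97 s.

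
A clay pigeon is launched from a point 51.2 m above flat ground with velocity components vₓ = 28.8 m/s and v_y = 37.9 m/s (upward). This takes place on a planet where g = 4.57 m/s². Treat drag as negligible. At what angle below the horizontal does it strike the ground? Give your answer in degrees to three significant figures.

Vertical motion (up positive, ground at y = 0): 2.285 t² − (37.90) t − 51.2 = 0, so t = (37.90 + √(37.90² + 2·4.57·51.2)) / 4.57 = (37.90 + 43.64) / 4.57 = 17.84 s.
At impact: v_y = v_y0 − g t = −43.64 m/s; vₓ = 28.80 m/s.
Angle below horizontal: arctan(|v_y|/vₓ) = arctan(43.64/28.80) = 56.58°.

56.6°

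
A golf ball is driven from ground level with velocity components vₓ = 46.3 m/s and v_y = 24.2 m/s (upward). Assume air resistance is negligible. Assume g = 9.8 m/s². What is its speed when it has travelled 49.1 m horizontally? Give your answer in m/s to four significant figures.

Time to reach x = 49.1 m: t = x/vₓ = 49.1/46.30 = 1.060 s.
Vertical velocity there: v_y = v_y0 − g t = 24.20 − 9.80 × 1.060 = 13.81 m/s.
Speed: √(vₓ² + v_y²) = √(46.30² + 13.81²) = 48.31 m/s.

48.31 m/s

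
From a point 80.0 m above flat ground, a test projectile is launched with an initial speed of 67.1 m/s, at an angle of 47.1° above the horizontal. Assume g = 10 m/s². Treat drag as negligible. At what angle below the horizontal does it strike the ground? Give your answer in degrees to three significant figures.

54.2°

Horizontal component vₓ = 67.10 cos 47.1° = 45.68 m/s; vertical v_y0 = 67.10 sin 47.1° = 49.15 m/s.
The projectile lands when y = 80.0 + (49.15) t − ½·10.0·t² = 0. Positive root: t = (49.15 + √(49.15² + 2·10.0·80.0)) / 10.0 = (49.15 + 63.37) / 10.0 = 11.25 s.
At impact: v_y = v_y0 − g t = −63.37 m/s; vₓ = 45.68 m/s.
Angle below horizontal: arctan(|v_y|/vₓ) = arctan(63.37/45.68) = 54.22°.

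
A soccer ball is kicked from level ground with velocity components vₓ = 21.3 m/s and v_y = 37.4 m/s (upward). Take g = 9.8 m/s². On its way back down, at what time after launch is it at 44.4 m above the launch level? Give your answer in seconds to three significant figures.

Require v_y0 t − ½ g t² = 44.4, i.e. 4.900 t² − 37.40 t + 44.4 = 0.
Quadratic formula: t = (37.40 ± √528.52) / 9.80 = (37.40 ± 22.99) / 9.80 → t = 1.470 s or 6.162 s.
The descending-branch root is 6.162 s.

6.16 s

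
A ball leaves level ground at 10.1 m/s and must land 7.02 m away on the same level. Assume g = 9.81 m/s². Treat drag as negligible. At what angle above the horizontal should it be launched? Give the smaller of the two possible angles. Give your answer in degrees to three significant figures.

21.2°

From R = (v₀²/g) sin 2θ: sin 2θ = 9.81 × 7.02 / 102.01 = 0.6751.
2θ = 42.46° or 180° − 42.46° = 137.5°, so θ = 21.23° or 68.77°.
The smaller angle is 21.23°.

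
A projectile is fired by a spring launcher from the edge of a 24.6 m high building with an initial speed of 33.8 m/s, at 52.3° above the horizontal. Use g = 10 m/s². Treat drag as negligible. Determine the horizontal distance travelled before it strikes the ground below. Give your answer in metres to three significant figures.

127 m

vₓ = 33.80 cos 52.3° = 20.67 m/s; v_y0 = 33.80 sin 52.3° = 26.74 m/s.
The projectile lands when y = 24.6 + (26.74) t − ½·10.0·t² = 0. Positive root: t = (26.74 + √(26.74² + 2·10.0·24.6)) / 10.0 = (26.74 + 34.74) / 10.0 = 6.149 s.
Horizontal distance: R = vₓ t = 20.67 × 6.149 = 127.1 m.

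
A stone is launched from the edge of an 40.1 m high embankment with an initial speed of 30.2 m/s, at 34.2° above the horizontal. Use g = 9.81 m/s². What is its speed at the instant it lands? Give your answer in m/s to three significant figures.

41.2 m/s

Components: vₓ = 30.20 cos 34.2° = 24.98 m/s, v_y0 = 30.20 sin 34.2° = 16.97 m/s.
The projectile lands when y = 40.1 + (16.97) t − ½·9.81·t² = 0. Positive root: t = (16.97 + √(16.97² + 2·9.81·40.1)) / 9.81 = (16.97 + 32.79) / 9.81 = 5.072 s.
Vertical velocity at impact: v_y = v_y0 − g t = 16.97 − 9.81 × 5.072 = −32.79 m/s.
Speed: |v| = √(vₓ² + v_y²) = √(24.98² + 32.79²) = 41.22 m/s.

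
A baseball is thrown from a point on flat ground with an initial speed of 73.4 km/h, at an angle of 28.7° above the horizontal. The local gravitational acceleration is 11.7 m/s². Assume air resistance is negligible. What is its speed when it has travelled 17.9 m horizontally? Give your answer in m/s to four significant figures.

17.99 m/s

Convert: 73.4 km/h = 73.4/3.6 = 20.39 m/s.
Horizontal component vₓ = 20.39 cos 28.7° = 17.88 m/s; vertical v_y0 = 20.39 sin 28.7° = 9.791 m/s.
Time to reach x = 17.9 m: t = x/vₓ = 17.9/17.88 = 1.001 s.
Vertical velocity there: v_y = v_y0 − g t = 9.791 − 11.7 × 1.001 = −1.919 m/s.
Speed: √(vₓ² + v_y²) = √(17.88² + 1.919²) = 17.99 m/s.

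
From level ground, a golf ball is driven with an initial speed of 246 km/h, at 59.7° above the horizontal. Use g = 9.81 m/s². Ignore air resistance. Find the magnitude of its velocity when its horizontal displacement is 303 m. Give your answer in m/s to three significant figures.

43.9 m/s

Convert: 246 km/h = 246/3.6 = 68.33 m/s.
Components: vₓ = 68.33 cos 59.7° = 34.48 m/s, v_y0 = 68.33 sin 59.7° = 59.00 m/s.
x = vₓ t ⇒ t = 303/34.48 = 8.789 s.
Vertical velocity there: v_y = v_y0 − g t = 59.00 − 9.81 × 8.789 = −27.22 m/s.
Speed: √(vₓ² + v_y²) = √(34.48² + 27.22²) = 43.93 m/s.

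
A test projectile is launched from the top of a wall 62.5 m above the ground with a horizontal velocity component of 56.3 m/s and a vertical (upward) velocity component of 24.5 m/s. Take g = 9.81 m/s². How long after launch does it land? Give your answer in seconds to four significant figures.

Vertical motion (up positive, ground at y = 0): 4.905 t² − (24.50) t − 62.5 = 0, so t = (24.50 + √(24.50² + 2·9.81·62.5)) / 9.81 = (24.50 + 42.74) / 9.81 = 6.854 s.

6.854 s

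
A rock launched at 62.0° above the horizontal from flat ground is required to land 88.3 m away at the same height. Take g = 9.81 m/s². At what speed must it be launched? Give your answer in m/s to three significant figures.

32.3 m/s

On level ground R = v₀² sin 2θ / g ⇒ v₀ = √(gR / sin 2θ).
v₀ = √(9.81 × 88.3 / sin 124.0°) = √(866.2 / 0.8290) = √1044.9 = 32.32 m/s.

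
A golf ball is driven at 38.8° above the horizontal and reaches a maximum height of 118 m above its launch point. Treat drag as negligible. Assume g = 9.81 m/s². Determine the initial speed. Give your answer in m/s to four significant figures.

76.79 m/s

At the peak v_y = 0, so v_y0 = √(2gH) = √(2 × 9.81 × 118) = 48.12 m/s.
v_y0 = v₀ sin θ ⇒ v₀ = 48.12 / sin 38.8° = 76.79 m/s.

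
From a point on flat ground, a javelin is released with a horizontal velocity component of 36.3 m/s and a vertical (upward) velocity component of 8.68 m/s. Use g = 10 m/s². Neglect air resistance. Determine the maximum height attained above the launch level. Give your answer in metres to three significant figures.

3.77 m

Peak height H = v_y0² / (2g) = 75.342 / 20.00 = 3.767 m.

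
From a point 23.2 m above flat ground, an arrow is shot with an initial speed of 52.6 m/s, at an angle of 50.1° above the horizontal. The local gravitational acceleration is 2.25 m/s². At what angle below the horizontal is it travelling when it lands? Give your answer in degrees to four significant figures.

50.97°

Resolve: vₓ = 52.60 cos 50.1° = 33.74 m/s and v_y0 = 52.60 sin 50.1° = 40.35 m/s.
The projectile lands when y = 23.2 + (40.35) t − ½·2.25·t² = 0. Positive root: t = (40.35 + √(40.35² + 2·2.25·23.2)) / 2.25 = (40.35 + 41.63) / 2.25 = 36.44 s.
At impact: v_y = v_y0 − g t = −41.63 m/s; vₓ = 33.74 m/s.
Angle below horizontal: arctan(|v_y|/vₓ) = arctan(41.63/33.74) = 50.97°.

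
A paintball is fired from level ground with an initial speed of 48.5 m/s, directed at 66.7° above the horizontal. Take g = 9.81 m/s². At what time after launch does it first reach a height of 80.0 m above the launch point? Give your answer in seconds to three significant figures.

Resolve: vₓ = 48.50 cos 66.7° = 19.18 m/s and v_y0 = 48.50 sin 66.7° = 44.54 m/s.
Require v_y0 t − ½ g t² = 80.0, i.e. 4.905 t² − 44.54 t + 80.0 = 0.
t = [44.54 ± √(44.54² − 2·9.81·80.0)] / 9.81 = (44.54 ± 20.36) / 9.81, so t = 2.465 s or t = 6.616 s.
The first (ascending) time is 2.465 s.

2.47 s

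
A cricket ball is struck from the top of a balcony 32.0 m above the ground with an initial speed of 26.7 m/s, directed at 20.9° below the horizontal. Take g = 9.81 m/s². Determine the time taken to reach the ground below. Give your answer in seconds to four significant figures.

1.762 s

Horizontal component vₓ = 26.70 cos 20.9° = 24.94 m/s; vertical v_y0 = −9.525 m/s (downward).
The projectile lands when y = 32.0 + (−9.525) t − ½·9.81·t² = 0. Positive root: t = (−9.525 + √(9.525² + 2·9.81·32.0)) / 9.81 = (−9.525 + 26.81) / 9.81 = 1.762 s.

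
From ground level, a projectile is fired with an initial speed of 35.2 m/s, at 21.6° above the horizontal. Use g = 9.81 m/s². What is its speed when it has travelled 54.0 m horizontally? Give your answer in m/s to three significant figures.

32.9 m/s

Resolve: vₓ = 35.20 cos 21.6° = 32.73 m/s and v_y0 = 35.20 sin 21.6° = 12.96 m/s.
At x = 54.0 m, t = x/vₓ = 54.0/32.73 = 1.650 s.
Vertical velocity there: v_y = v_y0 − g t = 12.96 − 9.81 × 1.650 = −3.228 m/s.
Speed: √(vₓ² + v_y²) = √(32.73² + 3.228²) = 32.89 m/s.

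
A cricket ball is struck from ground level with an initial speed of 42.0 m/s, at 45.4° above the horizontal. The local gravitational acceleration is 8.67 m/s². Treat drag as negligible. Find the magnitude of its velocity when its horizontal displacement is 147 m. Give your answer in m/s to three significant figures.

Horizontal component vₓ = 42.00 cos 45.4° = 29.49 m/s; vertical v_y0 = 42.00 sin 45.4° = 29.91 m/s.
x = vₓ t ⇒ t = 147/29.49 = 4.985 s.
Vertical velocity there: v_y = v_y0 − g t = 29.91 − 8.67 × 4.985 = −13.31 m/s.
Speed: √(vₓ² + v_y²) = √(29.49² + 13.31²) = 32.36 m/s.

32.4 m/s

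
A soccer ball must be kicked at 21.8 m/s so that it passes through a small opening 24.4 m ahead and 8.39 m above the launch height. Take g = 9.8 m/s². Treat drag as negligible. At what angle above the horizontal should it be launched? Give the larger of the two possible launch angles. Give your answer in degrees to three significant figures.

72.9°

Trajectory: y = x tanθ − g x² (1 + tan²θ)/(2v₀²). With x = 24.4, y = 8.39, v₀ = 21.8, g = 9.80:
6.139 tan²θ − 24.4 tanθ + (14.53) = 0.
tanθ = [24.4 ± √(24.4² − 4 × 6.139 × (14.53))] / (2 × 6.139) = (24.4 ± 15.45) / 12.28, giving tanθ = 0.7292 or 3.246.
θ = 36.10° or 72.88°; the larger is 72.88°.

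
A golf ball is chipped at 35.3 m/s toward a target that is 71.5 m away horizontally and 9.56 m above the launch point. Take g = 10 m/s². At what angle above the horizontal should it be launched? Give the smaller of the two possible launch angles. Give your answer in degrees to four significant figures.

Trajectory: y = x tanθ − g x² (1 + tan²θ)/(2v₀²). With x = 71.5, y = 9.56, v₀ = 35.3, g = 10.0:
20.51 tan²θ − 71.5 tanθ + (30.07) = 0.
tanθ = [71.5 ± √(71.5² − 4 × 20.51 × (30.07))] / (2 × 20.51) = (71.5 ± 51.43) / 41.03, giving tanθ = 0.4893 or 2.996.
θ = 26.07° or 71.54°; the smaller is 26.07°.

26.07°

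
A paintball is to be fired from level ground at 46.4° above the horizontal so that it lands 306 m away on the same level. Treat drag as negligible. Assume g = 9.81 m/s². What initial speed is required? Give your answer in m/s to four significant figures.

54.82 m/s

From R = (v₀² / g) sin 2θ: v₀ = √(gR / sin 2θ).
v₀ = √(9.81 × 306 / sin 92.80°) = √(3002 / 0.9988) = √3005.4 = 54.82 m/s.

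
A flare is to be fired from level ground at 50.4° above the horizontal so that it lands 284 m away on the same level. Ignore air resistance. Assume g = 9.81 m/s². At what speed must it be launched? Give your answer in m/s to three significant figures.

On level ground R = v₀² sin 2θ / g ⇒ v₀ = √(gR / sin 2θ).
v₀ = √(9.81 × 284 / sin 100.8°) = √(2786 / 0.9823) = √2836.3 = 53.26 m/s.

53.3 m/s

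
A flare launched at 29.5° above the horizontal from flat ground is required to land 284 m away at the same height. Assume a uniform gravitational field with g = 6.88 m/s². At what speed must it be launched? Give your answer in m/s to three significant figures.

On level ground R = v₀² sin 2θ / g ⇒ v₀ = √(gR / sin 2θ).
v₀ = √(6.88 × 284 / sin 59.00°) = √(1954 / 0.8572) = √2279.5 = 47.74 m/s.

47.7 m/s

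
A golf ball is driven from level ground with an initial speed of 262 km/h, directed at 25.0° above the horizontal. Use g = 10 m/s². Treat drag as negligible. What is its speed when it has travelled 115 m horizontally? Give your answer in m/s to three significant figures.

Convert: 262 km/h = 262/3.6 = 72.78 m/s.
Resolve: vₓ = 72.78 cos 25.0° = 65.96 m/s and v_y0 = 72.78 sin 25.0° = 30.76 m/s.
Time to reach x = 115 m: t = x/vₓ = 115/65.96 = 1.744 s.
Vertical velocity there: v_y = v_y0 − g t = 30.76 − 10.0 × 1.744 = 13.32 m/s.
Speed: √(vₓ² + v_y²) = √(65.96² + 13.32²) = 67.29 m/s.

67.3 m/s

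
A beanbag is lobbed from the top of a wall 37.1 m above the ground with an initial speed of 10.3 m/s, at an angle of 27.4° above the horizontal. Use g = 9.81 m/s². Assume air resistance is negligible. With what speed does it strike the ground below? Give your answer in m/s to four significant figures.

vₓ = 10.30 cos 27.4° = 9.144 m/s; v_y0 = 10.30 sin 27.4° = 4.740 m/s.
With up positive and y = 0 at the ground: y(t) = 37.1 + (4.740) t − 4.905 t². Setting y = 0 and taking the positive root: t = [4.740 + √(4.740² + 2·9.81·37.1)] / 9.81 = (4.740 + 27.39) / 9.81 = 3.276 s.
Vertical velocity at impact: v_y = v_y0 − g t = 4.740 − 9.81 × 3.276 = −27.39 m/s.
Speed: |v| = √(vₓ² + v_y²) = √(9.144² + 27.39²) = 28.88 m/s.

28.88 m/s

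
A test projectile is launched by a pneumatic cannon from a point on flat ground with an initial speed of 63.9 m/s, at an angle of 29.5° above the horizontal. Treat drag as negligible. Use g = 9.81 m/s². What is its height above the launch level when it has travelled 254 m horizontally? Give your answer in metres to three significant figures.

vₓ = 63.90 cos 29.5° = 55.62 m/s; v_y0 = 63.90 sin 29.5° = 31.47 m/s.
At x = 254 m, t = x/vₓ = 254/55.62 = 4.567 s.
Height: y = v_y0 t − ½ g t² = 31.47 × 4.567 − 4.905 × 4.567² = 143.7 − 102.3 = 41.40 m.

41.4 m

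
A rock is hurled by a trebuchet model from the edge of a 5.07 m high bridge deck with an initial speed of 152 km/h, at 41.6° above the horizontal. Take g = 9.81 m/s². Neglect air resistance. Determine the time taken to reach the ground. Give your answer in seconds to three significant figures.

Convert: 152 km/h = 152/3.6 = 42.22 m/s.
Components: vₓ = 42.22 cos 41.6° = 31.57 m/s, v_y0 = 42.22 sin 41.6° = 28.03 m/s.
With up positive and y = 0 at the ground: y(t) = 5.07 + (28.03) t − 4.905 t². Setting y = 0 and taking the positive root: t = [28.03 + √(28.03² + 2·9.81·5.07)] / 9.81 = (28.03 + 29.75) / 9.81 = 5.891 s.

5.89 s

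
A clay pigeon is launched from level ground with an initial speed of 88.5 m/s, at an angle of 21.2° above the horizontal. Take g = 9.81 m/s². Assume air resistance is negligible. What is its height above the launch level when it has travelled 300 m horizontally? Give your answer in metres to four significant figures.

vₓ = 88.50 cos 21.2° = 82.51 m/s; v_y0 = 88.50 sin 21.2° = 32.00 m/s.
At x = 300 m, t = x/vₓ = 300/82.51 = 3.636 s.
Height: y = v_y0 t − ½ g t² = 32.00 × 3.636 − 4.905 × 3.636² = 116.4 − 64.84 = 51.52 m.

51.52 m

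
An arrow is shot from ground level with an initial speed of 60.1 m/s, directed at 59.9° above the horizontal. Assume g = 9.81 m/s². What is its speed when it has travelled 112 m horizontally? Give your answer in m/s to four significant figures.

33.91 m/s

vₓ = 60.10 cos 59.9° = 30.14 m/s; v_y0 = 60.10 sin 59.9° = 52.00 m/s.
x = vₓ t ⇒ t = 112/30.14 = 3.716 s.
Vertical velocity there: v_y = v_y0 − g t = 52.00 − 9.81 × 3.716 = 15.54 m/s.
Speed: √(vₓ² + v_y²) = √(30.14² + 15.54²) = 33.91 m/s.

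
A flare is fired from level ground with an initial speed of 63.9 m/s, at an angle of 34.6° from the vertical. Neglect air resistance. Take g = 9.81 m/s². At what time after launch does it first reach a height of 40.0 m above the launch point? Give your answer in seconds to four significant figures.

0.8238 s

Components: vₓ = 63.90 sin 34.6° = 36.29 m/s, v_y0 = 63.90 cos 34.6° = 52.60 m/s.
Set y = v_y0 t − ½ g t² = 40.0: 4.905 t² − 52.60 t + 40.0 = 0.
Quadratic formula: t = (52.60 ± √1981.8) / 9.81 = (52.60 ± 44.52) / 9.81 → t = 0.8238 s or 9.900 s.
The first (ascending) time is 0.8238 s.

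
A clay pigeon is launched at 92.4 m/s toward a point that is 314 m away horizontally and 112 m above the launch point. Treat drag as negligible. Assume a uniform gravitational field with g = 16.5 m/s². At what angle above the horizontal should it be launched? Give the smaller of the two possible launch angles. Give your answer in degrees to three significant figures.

Trajectory: y = x tanθ − g x² (1 + tan²θ)/(2v₀²). With x = 314, y = 112, v₀ = 92.4, g = 16.5:
95.27 tan²θ − 314 tanθ + (207.3) = 0.
tanθ = [314 ± √(314² − 4 × 95.27 × (207.3))] / (2 × 95.27) = (314 ± 140.0) / 190.5, giving tanθ = 0.9131 or 2.383.
θ = 42.40° or 67.23°; the smaller is 42.40°.

42.4°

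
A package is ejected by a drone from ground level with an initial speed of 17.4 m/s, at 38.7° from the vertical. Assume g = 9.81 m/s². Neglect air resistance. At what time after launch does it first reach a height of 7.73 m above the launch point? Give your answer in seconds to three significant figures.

0.801 s

Horizontal component vₓ = 17.40 sin 38.7° = 10.88 m/s; vertical v_y0 = 17.40 cos 38.7° = 13.58 m/s.
Height y(t) = 13.58 t − 4.905 t² = 7.73 gives 4.905 t² − 13.58 t + 7.73 = 0.
t = [13.58 ± √(13.58² − 2·9.81·7.73)] / 9.81 = (13.58 ± 5.722) / 9.81, so t = 0.8010 s or t = 1.968 s.
The first (ascending) time is 0.8010 s.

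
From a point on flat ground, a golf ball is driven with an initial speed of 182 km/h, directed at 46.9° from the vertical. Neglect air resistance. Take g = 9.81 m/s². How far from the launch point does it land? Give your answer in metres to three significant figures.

260 m

Convert: 182 km/h = 182/3.6 = 50.56 m/s.
Resolve: vₓ = 50.56 sin 46.9° = 36.91 m/s and v_y0 = 50.56 cos 46.9° = 34.54 m/s.
Time aloft: T = 2 v_y0 / g = 2 × 34.54 / 9.81 = 7.042 s.
Horizontal distance R = vₓ T = 36.91 × 7.042 = 260.0 m.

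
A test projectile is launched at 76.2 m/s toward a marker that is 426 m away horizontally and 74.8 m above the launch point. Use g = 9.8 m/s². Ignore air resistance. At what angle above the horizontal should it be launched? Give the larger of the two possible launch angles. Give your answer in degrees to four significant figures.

Trajectory: y = x tanθ − g x² (1 + tan²θ)/(2v₀²). With x = 426, y = 74.8, v₀ = 76.2, g = 9.80:
153.1 tan²θ − 426 tanθ + (227.9) = 0.
tanθ = [426 ± √(426² − 4 × 153.1 × (227.9))] / (2 × 153.1) = (426 ± 204.5) / 306.3, giving tanθ = 0.7230 or 2.059.
θ = 35.87° or 64.09°; the larger is 64.09°.

64.09°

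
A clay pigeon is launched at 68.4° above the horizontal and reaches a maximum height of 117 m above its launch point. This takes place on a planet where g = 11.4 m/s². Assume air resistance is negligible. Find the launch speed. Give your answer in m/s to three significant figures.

55.5 m/s

At the peak v_y = 0, so v_y0 = √(2gH) = √(2 × 11.4 × 117) = 51.65 m/s.
v_y0 = v₀ sin θ ⇒ v₀ = 51.65 / sin 68.4° = 55.55 m/s.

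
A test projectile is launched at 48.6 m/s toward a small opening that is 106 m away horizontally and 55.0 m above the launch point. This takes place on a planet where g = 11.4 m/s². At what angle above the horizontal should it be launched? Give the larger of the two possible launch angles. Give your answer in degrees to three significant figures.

Trajectory: y = x tanθ − g x² (1 + tan²θ)/(2v₀²). With x = 106, y = 55.0, v₀ = 48.6, g = 11.4:
27.12 tan²θ − 106 tanθ + (82.12) = 0.
tanθ = [106 ± √(106² − 4 × 27.12 × (82.12))] / (2 × 27.12) = (106 ± 48.27) / 54.23, giving tanθ = 1.065 or 2.845.
θ = 46.79° or 70.63°; the larger is 70.63°.

70.6°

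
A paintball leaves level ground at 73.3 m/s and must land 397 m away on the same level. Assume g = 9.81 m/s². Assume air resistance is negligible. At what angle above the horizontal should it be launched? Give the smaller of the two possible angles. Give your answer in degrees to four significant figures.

R = v₀² sin 2θ / g gives sin 2θ = gR/v₀² = 9.81·397/73.3² = 0.7249.
2θ = 46.46° or 180° − 46.46° = 133.5°, so θ = 23.23° or 66.77°.
The smaller angle is 23.23°.

23.23°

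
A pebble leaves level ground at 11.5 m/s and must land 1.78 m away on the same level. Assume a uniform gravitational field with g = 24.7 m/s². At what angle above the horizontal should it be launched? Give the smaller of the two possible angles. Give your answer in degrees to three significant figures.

9.71°

Level-ground range R = v₀² sin(2θ)/g ⇒ sin(2θ) = gR/v₀² = 24.7 × 1.78 / 11.5² = 0.3324.
2θ = 19.42° or 180° − 19.42° = 160.6°, so θ = 9.709° or 80.29°.
The smaller angle is 9.709°.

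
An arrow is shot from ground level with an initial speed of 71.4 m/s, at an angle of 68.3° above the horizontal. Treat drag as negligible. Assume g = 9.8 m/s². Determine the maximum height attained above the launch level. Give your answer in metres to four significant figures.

Horizontal component vₓ = 71.40 cos 68.3° = 26.40 m/s; vertical v_y0 = 71.40 sin 68.3° = 66.34 m/s.
At the apex v_y = 0, so H = v_y0²/(2g) = 66.34²/19.60 = 224.5 m.

224.5 m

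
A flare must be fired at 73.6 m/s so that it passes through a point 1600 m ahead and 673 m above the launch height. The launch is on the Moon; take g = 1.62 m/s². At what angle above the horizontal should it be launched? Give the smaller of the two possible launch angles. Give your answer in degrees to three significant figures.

Trajectory: y = x tanθ − g x² (1 + tan²θ)/(2v₀²). With x = 1600, y = 673, v₀ = 73.6, g = 1.62:
382.8 tan²θ − 1600 tanθ + (1056) = 0.
tanθ = [1600 ± √(1600² − 4 × 382.8 × (1056))] / (2 × 382.8) = (1600 ± 971.3) / 765.6, giving tanθ = 0.8212 or 3.359.
θ = 39.39° or 73.42°; the smaller is 39.39°.

39.4°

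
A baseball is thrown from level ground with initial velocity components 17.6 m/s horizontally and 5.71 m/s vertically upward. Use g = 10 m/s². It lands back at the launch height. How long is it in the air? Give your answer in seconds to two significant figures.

1.1 s

It returns to y = 0 when t = 2 v_y0 / g = 2(5.710)/10.0 = 1.142 s.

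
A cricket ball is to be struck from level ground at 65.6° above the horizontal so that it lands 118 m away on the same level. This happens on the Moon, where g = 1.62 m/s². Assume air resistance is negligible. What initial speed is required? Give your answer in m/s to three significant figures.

15.9 m/s

From R = (v₀² / g) sin 2θ: v₀ = √(gR / sin 2θ).
v₀ = √(1.62 × 118 / sin 131.2°) = √(191.2 / 0.7524) = √254.06 = 15.94 m/s.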